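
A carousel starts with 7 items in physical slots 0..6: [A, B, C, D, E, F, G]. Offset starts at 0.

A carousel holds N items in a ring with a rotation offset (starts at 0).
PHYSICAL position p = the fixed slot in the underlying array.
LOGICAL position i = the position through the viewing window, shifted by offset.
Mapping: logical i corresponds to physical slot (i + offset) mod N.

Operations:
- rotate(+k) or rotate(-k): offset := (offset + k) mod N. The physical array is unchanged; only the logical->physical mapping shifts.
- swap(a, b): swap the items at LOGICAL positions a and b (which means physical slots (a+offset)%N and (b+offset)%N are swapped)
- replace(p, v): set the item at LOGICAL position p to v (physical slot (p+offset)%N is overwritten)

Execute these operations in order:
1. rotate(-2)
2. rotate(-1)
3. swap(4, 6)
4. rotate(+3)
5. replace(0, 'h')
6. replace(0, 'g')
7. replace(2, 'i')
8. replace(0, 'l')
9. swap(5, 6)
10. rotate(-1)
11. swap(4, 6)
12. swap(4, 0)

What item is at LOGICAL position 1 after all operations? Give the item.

Answer: l

Derivation:
After op 1 (rotate(-2)): offset=5, physical=[A,B,C,D,E,F,G], logical=[F,G,A,B,C,D,E]
After op 2 (rotate(-1)): offset=4, physical=[A,B,C,D,E,F,G], logical=[E,F,G,A,B,C,D]
After op 3 (swap(4, 6)): offset=4, physical=[A,D,C,B,E,F,G], logical=[E,F,G,A,D,C,B]
After op 4 (rotate(+3)): offset=0, physical=[A,D,C,B,E,F,G], logical=[A,D,C,B,E,F,G]
After op 5 (replace(0, 'h')): offset=0, physical=[h,D,C,B,E,F,G], logical=[h,D,C,B,E,F,G]
After op 6 (replace(0, 'g')): offset=0, physical=[g,D,C,B,E,F,G], logical=[g,D,C,B,E,F,G]
After op 7 (replace(2, 'i')): offset=0, physical=[g,D,i,B,E,F,G], logical=[g,D,i,B,E,F,G]
After op 8 (replace(0, 'l')): offset=0, physical=[l,D,i,B,E,F,G], logical=[l,D,i,B,E,F,G]
After op 9 (swap(5, 6)): offset=0, physical=[l,D,i,B,E,G,F], logical=[l,D,i,B,E,G,F]
After op 10 (rotate(-1)): offset=6, physical=[l,D,i,B,E,G,F], logical=[F,l,D,i,B,E,G]
After op 11 (swap(4, 6)): offset=6, physical=[l,D,i,G,E,B,F], logical=[F,l,D,i,G,E,B]
After op 12 (swap(4, 0)): offset=6, physical=[l,D,i,F,E,B,G], logical=[G,l,D,i,F,E,B]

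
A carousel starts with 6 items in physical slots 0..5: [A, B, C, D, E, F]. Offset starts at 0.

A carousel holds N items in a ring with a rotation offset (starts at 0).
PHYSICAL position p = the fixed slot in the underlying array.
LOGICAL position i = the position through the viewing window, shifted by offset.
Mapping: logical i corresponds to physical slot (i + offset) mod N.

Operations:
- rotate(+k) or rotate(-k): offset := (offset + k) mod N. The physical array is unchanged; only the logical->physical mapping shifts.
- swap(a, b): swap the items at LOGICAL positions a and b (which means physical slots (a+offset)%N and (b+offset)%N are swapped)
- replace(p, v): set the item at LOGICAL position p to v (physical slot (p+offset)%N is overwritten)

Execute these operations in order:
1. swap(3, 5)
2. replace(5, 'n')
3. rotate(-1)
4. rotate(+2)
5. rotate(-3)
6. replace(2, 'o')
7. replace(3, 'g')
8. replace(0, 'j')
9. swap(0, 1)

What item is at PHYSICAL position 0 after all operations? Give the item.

Answer: o

Derivation:
After op 1 (swap(3, 5)): offset=0, physical=[A,B,C,F,E,D], logical=[A,B,C,F,E,D]
After op 2 (replace(5, 'n')): offset=0, physical=[A,B,C,F,E,n], logical=[A,B,C,F,E,n]
After op 3 (rotate(-1)): offset=5, physical=[A,B,C,F,E,n], logical=[n,A,B,C,F,E]
After op 4 (rotate(+2)): offset=1, physical=[A,B,C,F,E,n], logical=[B,C,F,E,n,A]
After op 5 (rotate(-3)): offset=4, physical=[A,B,C,F,E,n], logical=[E,n,A,B,C,F]
After op 6 (replace(2, 'o')): offset=4, physical=[o,B,C,F,E,n], logical=[E,n,o,B,C,F]
After op 7 (replace(3, 'g')): offset=4, physical=[o,g,C,F,E,n], logical=[E,n,o,g,C,F]
After op 8 (replace(0, 'j')): offset=4, physical=[o,g,C,F,j,n], logical=[j,n,o,g,C,F]
After op 9 (swap(0, 1)): offset=4, physical=[o,g,C,F,n,j], logical=[n,j,o,g,C,F]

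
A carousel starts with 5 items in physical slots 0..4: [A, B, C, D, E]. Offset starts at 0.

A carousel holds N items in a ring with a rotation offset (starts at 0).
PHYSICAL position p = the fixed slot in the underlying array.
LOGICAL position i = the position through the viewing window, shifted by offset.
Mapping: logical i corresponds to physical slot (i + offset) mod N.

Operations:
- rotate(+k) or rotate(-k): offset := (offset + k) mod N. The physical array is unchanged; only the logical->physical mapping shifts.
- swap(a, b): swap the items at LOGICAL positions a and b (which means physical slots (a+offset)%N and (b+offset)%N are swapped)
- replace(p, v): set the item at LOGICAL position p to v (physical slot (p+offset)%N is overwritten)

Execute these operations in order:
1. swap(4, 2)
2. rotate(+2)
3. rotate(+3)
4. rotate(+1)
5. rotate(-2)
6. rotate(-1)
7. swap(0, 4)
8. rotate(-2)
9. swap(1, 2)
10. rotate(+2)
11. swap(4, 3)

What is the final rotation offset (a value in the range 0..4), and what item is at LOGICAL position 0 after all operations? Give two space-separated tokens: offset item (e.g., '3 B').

After op 1 (swap(4, 2)): offset=0, physical=[A,B,E,D,C], logical=[A,B,E,D,C]
After op 2 (rotate(+2)): offset=2, physical=[A,B,E,D,C], logical=[E,D,C,A,B]
After op 3 (rotate(+3)): offset=0, physical=[A,B,E,D,C], logical=[A,B,E,D,C]
After op 4 (rotate(+1)): offset=1, physical=[A,B,E,D,C], logical=[B,E,D,C,A]
After op 5 (rotate(-2)): offset=4, physical=[A,B,E,D,C], logical=[C,A,B,E,D]
After op 6 (rotate(-1)): offset=3, physical=[A,B,E,D,C], logical=[D,C,A,B,E]
After op 7 (swap(0, 4)): offset=3, physical=[A,B,D,E,C], logical=[E,C,A,B,D]
After op 8 (rotate(-2)): offset=1, physical=[A,B,D,E,C], logical=[B,D,E,C,A]
After op 9 (swap(1, 2)): offset=1, physical=[A,B,E,D,C], logical=[B,E,D,C,A]
After op 10 (rotate(+2)): offset=3, physical=[A,B,E,D,C], logical=[D,C,A,B,E]
After op 11 (swap(4, 3)): offset=3, physical=[A,E,B,D,C], logical=[D,C,A,E,B]

Answer: 3 D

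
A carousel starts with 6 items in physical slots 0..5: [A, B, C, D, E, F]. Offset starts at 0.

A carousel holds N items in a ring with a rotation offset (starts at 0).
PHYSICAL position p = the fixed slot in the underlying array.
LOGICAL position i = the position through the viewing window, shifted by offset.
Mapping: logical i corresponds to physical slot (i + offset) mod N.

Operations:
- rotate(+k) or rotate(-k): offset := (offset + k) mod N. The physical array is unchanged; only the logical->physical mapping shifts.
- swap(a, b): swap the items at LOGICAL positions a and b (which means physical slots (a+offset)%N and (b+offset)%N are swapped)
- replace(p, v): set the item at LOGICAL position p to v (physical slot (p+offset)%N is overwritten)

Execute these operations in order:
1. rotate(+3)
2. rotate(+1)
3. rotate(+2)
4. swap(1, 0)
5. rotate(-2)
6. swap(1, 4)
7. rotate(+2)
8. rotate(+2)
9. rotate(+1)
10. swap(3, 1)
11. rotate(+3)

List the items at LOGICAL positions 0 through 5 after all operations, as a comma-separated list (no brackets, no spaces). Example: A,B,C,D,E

Answer: E,A,F,D,B,C

Derivation:
After op 1 (rotate(+3)): offset=3, physical=[A,B,C,D,E,F], logical=[D,E,F,A,B,C]
After op 2 (rotate(+1)): offset=4, physical=[A,B,C,D,E,F], logical=[E,F,A,B,C,D]
After op 3 (rotate(+2)): offset=0, physical=[A,B,C,D,E,F], logical=[A,B,C,D,E,F]
After op 4 (swap(1, 0)): offset=0, physical=[B,A,C,D,E,F], logical=[B,A,C,D,E,F]
After op 5 (rotate(-2)): offset=4, physical=[B,A,C,D,E,F], logical=[E,F,B,A,C,D]
After op 6 (swap(1, 4)): offset=4, physical=[B,A,F,D,E,C], logical=[E,C,B,A,F,D]
After op 7 (rotate(+2)): offset=0, physical=[B,A,F,D,E,C], logical=[B,A,F,D,E,C]
After op 8 (rotate(+2)): offset=2, physical=[B,A,F,D,E,C], logical=[F,D,E,C,B,A]
After op 9 (rotate(+1)): offset=3, physical=[B,A,F,D,E,C], logical=[D,E,C,B,A,F]
After op 10 (swap(3, 1)): offset=3, physical=[E,A,F,D,B,C], logical=[D,B,C,E,A,F]
After op 11 (rotate(+3)): offset=0, physical=[E,A,F,D,B,C], logical=[E,A,F,D,B,C]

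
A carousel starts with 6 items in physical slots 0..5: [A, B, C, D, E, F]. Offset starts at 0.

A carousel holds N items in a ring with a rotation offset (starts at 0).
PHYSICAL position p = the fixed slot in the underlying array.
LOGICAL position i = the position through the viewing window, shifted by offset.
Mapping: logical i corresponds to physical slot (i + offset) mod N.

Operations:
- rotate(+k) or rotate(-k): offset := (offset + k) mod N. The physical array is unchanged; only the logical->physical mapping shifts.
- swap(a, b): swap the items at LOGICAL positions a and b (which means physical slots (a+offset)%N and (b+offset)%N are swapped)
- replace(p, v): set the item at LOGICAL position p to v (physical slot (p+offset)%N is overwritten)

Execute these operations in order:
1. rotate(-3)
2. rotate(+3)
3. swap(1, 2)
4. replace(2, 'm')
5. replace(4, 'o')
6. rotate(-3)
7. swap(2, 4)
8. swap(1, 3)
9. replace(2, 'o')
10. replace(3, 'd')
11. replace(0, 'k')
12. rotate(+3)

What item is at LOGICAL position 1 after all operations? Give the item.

After op 1 (rotate(-3)): offset=3, physical=[A,B,C,D,E,F], logical=[D,E,F,A,B,C]
After op 2 (rotate(+3)): offset=0, physical=[A,B,C,D,E,F], logical=[A,B,C,D,E,F]
After op 3 (swap(1, 2)): offset=0, physical=[A,C,B,D,E,F], logical=[A,C,B,D,E,F]
After op 4 (replace(2, 'm')): offset=0, physical=[A,C,m,D,E,F], logical=[A,C,m,D,E,F]
After op 5 (replace(4, 'o')): offset=0, physical=[A,C,m,D,o,F], logical=[A,C,m,D,o,F]
After op 6 (rotate(-3)): offset=3, physical=[A,C,m,D,o,F], logical=[D,o,F,A,C,m]
After op 7 (swap(2, 4)): offset=3, physical=[A,F,m,D,o,C], logical=[D,o,C,A,F,m]
After op 8 (swap(1, 3)): offset=3, physical=[o,F,m,D,A,C], logical=[D,A,C,o,F,m]
After op 9 (replace(2, 'o')): offset=3, physical=[o,F,m,D,A,o], logical=[D,A,o,o,F,m]
After op 10 (replace(3, 'd')): offset=3, physical=[d,F,m,D,A,o], logical=[D,A,o,d,F,m]
After op 11 (replace(0, 'k')): offset=3, physical=[d,F,m,k,A,o], logical=[k,A,o,d,F,m]
After op 12 (rotate(+3)): offset=0, physical=[d,F,m,k,A,o], logical=[d,F,m,k,A,o]

Answer: F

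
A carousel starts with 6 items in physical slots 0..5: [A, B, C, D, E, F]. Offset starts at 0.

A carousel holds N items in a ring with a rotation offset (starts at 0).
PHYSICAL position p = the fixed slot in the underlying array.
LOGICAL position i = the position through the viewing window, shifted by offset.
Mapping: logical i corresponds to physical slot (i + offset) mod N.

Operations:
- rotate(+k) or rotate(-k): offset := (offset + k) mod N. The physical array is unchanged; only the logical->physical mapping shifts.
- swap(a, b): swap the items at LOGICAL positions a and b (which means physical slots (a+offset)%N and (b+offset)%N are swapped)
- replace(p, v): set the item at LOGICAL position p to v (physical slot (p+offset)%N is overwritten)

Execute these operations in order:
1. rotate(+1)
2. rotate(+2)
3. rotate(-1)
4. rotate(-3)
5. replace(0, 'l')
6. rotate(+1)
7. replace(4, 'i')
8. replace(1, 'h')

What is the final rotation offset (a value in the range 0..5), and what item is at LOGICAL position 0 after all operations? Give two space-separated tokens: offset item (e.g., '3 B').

Answer: 0 A

Derivation:
After op 1 (rotate(+1)): offset=1, physical=[A,B,C,D,E,F], logical=[B,C,D,E,F,A]
After op 2 (rotate(+2)): offset=3, physical=[A,B,C,D,E,F], logical=[D,E,F,A,B,C]
After op 3 (rotate(-1)): offset=2, physical=[A,B,C,D,E,F], logical=[C,D,E,F,A,B]
After op 4 (rotate(-3)): offset=5, physical=[A,B,C,D,E,F], logical=[F,A,B,C,D,E]
After op 5 (replace(0, 'l')): offset=5, physical=[A,B,C,D,E,l], logical=[l,A,B,C,D,E]
After op 6 (rotate(+1)): offset=0, physical=[A,B,C,D,E,l], logical=[A,B,C,D,E,l]
After op 7 (replace(4, 'i')): offset=0, physical=[A,B,C,D,i,l], logical=[A,B,C,D,i,l]
After op 8 (replace(1, 'h')): offset=0, physical=[A,h,C,D,i,l], logical=[A,h,C,D,i,l]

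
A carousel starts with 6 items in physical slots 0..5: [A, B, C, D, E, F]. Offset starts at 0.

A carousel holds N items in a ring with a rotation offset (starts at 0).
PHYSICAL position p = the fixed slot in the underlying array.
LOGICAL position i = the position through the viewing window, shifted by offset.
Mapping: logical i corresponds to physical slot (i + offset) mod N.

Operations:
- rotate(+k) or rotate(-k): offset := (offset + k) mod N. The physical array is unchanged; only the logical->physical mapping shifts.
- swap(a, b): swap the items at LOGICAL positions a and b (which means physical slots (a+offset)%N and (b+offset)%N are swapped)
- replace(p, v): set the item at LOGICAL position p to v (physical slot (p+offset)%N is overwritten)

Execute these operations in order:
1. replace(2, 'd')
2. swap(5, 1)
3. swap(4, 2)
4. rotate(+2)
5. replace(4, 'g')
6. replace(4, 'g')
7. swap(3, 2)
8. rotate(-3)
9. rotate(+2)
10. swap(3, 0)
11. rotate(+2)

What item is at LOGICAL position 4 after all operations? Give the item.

After op 1 (replace(2, 'd')): offset=0, physical=[A,B,d,D,E,F], logical=[A,B,d,D,E,F]
After op 2 (swap(5, 1)): offset=0, physical=[A,F,d,D,E,B], logical=[A,F,d,D,E,B]
After op 3 (swap(4, 2)): offset=0, physical=[A,F,E,D,d,B], logical=[A,F,E,D,d,B]
After op 4 (rotate(+2)): offset=2, physical=[A,F,E,D,d,B], logical=[E,D,d,B,A,F]
After op 5 (replace(4, 'g')): offset=2, physical=[g,F,E,D,d,B], logical=[E,D,d,B,g,F]
After op 6 (replace(4, 'g')): offset=2, physical=[g,F,E,D,d,B], logical=[E,D,d,B,g,F]
After op 7 (swap(3, 2)): offset=2, physical=[g,F,E,D,B,d], logical=[E,D,B,d,g,F]
After op 8 (rotate(-3)): offset=5, physical=[g,F,E,D,B,d], logical=[d,g,F,E,D,B]
After op 9 (rotate(+2)): offset=1, physical=[g,F,E,D,B,d], logical=[F,E,D,B,d,g]
After op 10 (swap(3, 0)): offset=1, physical=[g,B,E,D,F,d], logical=[B,E,D,F,d,g]
After op 11 (rotate(+2)): offset=3, physical=[g,B,E,D,F,d], logical=[D,F,d,g,B,E]

Answer: B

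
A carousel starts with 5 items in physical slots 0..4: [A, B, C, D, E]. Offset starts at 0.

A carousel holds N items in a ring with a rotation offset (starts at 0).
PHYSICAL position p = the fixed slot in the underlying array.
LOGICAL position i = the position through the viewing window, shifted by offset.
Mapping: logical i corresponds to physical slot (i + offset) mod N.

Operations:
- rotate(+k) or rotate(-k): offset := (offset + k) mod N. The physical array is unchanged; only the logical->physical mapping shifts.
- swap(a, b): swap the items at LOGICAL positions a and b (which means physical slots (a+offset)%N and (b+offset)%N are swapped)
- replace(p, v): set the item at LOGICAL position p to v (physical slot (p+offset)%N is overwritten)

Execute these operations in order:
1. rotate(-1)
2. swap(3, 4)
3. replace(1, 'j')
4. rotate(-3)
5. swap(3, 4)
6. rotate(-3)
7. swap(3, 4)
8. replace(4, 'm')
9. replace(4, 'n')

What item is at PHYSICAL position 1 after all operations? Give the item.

Answer: D

Derivation:
After op 1 (rotate(-1)): offset=4, physical=[A,B,C,D,E], logical=[E,A,B,C,D]
After op 2 (swap(3, 4)): offset=4, physical=[A,B,D,C,E], logical=[E,A,B,D,C]
After op 3 (replace(1, 'j')): offset=4, physical=[j,B,D,C,E], logical=[E,j,B,D,C]
After op 4 (rotate(-3)): offset=1, physical=[j,B,D,C,E], logical=[B,D,C,E,j]
After op 5 (swap(3, 4)): offset=1, physical=[E,B,D,C,j], logical=[B,D,C,j,E]
After op 6 (rotate(-3)): offset=3, physical=[E,B,D,C,j], logical=[C,j,E,B,D]
After op 7 (swap(3, 4)): offset=3, physical=[E,D,B,C,j], logical=[C,j,E,D,B]
After op 8 (replace(4, 'm')): offset=3, physical=[E,D,m,C,j], logical=[C,j,E,D,m]
After op 9 (replace(4, 'n')): offset=3, physical=[E,D,n,C,j], logical=[C,j,E,D,n]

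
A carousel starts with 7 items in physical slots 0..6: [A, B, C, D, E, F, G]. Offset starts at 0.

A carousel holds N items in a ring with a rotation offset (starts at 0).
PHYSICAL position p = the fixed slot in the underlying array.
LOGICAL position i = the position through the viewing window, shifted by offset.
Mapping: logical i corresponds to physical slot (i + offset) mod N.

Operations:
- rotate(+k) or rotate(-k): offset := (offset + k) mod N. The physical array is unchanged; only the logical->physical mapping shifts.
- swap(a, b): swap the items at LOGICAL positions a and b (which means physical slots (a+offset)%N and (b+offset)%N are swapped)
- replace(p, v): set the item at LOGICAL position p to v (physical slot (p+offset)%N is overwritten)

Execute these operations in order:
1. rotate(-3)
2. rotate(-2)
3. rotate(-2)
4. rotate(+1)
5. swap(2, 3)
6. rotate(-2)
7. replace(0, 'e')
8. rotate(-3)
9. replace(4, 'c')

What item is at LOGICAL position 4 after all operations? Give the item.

After op 1 (rotate(-3)): offset=4, physical=[A,B,C,D,E,F,G], logical=[E,F,G,A,B,C,D]
After op 2 (rotate(-2)): offset=2, physical=[A,B,C,D,E,F,G], logical=[C,D,E,F,G,A,B]
After op 3 (rotate(-2)): offset=0, physical=[A,B,C,D,E,F,G], logical=[A,B,C,D,E,F,G]
After op 4 (rotate(+1)): offset=1, physical=[A,B,C,D,E,F,G], logical=[B,C,D,E,F,G,A]
After op 5 (swap(2, 3)): offset=1, physical=[A,B,C,E,D,F,G], logical=[B,C,E,D,F,G,A]
After op 6 (rotate(-2)): offset=6, physical=[A,B,C,E,D,F,G], logical=[G,A,B,C,E,D,F]
After op 7 (replace(0, 'e')): offset=6, physical=[A,B,C,E,D,F,e], logical=[e,A,B,C,E,D,F]
After op 8 (rotate(-3)): offset=3, physical=[A,B,C,E,D,F,e], logical=[E,D,F,e,A,B,C]
After op 9 (replace(4, 'c')): offset=3, physical=[c,B,C,E,D,F,e], logical=[E,D,F,e,c,B,C]

Answer: c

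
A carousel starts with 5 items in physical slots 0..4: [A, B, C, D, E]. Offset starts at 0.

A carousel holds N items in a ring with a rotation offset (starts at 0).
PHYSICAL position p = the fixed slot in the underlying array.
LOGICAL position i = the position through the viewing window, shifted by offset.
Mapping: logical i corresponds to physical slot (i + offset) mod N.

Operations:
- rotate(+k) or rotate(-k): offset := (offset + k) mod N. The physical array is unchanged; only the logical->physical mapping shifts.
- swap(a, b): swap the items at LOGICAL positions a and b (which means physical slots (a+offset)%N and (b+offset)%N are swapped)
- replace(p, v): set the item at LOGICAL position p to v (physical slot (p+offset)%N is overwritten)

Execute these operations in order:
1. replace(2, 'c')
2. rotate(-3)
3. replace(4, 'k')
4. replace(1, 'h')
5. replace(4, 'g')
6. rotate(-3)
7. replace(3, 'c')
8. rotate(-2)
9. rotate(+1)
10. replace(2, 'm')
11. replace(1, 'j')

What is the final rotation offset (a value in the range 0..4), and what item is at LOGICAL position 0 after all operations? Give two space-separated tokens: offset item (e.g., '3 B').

Answer: 3 h

Derivation:
After op 1 (replace(2, 'c')): offset=0, physical=[A,B,c,D,E], logical=[A,B,c,D,E]
After op 2 (rotate(-3)): offset=2, physical=[A,B,c,D,E], logical=[c,D,E,A,B]
After op 3 (replace(4, 'k')): offset=2, physical=[A,k,c,D,E], logical=[c,D,E,A,k]
After op 4 (replace(1, 'h')): offset=2, physical=[A,k,c,h,E], logical=[c,h,E,A,k]
After op 5 (replace(4, 'g')): offset=2, physical=[A,g,c,h,E], logical=[c,h,E,A,g]
After op 6 (rotate(-3)): offset=4, physical=[A,g,c,h,E], logical=[E,A,g,c,h]
After op 7 (replace(3, 'c')): offset=4, physical=[A,g,c,h,E], logical=[E,A,g,c,h]
After op 8 (rotate(-2)): offset=2, physical=[A,g,c,h,E], logical=[c,h,E,A,g]
After op 9 (rotate(+1)): offset=3, physical=[A,g,c,h,E], logical=[h,E,A,g,c]
After op 10 (replace(2, 'm')): offset=3, physical=[m,g,c,h,E], logical=[h,E,m,g,c]
After op 11 (replace(1, 'j')): offset=3, physical=[m,g,c,h,j], logical=[h,j,m,g,c]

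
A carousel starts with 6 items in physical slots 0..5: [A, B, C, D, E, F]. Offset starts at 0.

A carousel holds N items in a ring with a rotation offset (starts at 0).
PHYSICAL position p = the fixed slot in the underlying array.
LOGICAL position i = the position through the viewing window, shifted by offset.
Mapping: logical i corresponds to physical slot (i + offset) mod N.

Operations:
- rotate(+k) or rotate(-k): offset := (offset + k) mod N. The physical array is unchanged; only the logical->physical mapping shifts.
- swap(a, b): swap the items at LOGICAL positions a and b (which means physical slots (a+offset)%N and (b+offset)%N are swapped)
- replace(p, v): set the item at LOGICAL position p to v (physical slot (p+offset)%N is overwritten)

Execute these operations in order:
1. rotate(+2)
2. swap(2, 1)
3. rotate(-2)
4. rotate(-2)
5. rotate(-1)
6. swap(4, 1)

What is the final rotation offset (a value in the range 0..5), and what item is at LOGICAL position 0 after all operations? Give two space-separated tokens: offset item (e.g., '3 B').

Answer: 3 E

Derivation:
After op 1 (rotate(+2)): offset=2, physical=[A,B,C,D,E,F], logical=[C,D,E,F,A,B]
After op 2 (swap(2, 1)): offset=2, physical=[A,B,C,E,D,F], logical=[C,E,D,F,A,B]
After op 3 (rotate(-2)): offset=0, physical=[A,B,C,E,D,F], logical=[A,B,C,E,D,F]
After op 4 (rotate(-2)): offset=4, physical=[A,B,C,E,D,F], logical=[D,F,A,B,C,E]
After op 5 (rotate(-1)): offset=3, physical=[A,B,C,E,D,F], logical=[E,D,F,A,B,C]
After op 6 (swap(4, 1)): offset=3, physical=[A,D,C,E,B,F], logical=[E,B,F,A,D,C]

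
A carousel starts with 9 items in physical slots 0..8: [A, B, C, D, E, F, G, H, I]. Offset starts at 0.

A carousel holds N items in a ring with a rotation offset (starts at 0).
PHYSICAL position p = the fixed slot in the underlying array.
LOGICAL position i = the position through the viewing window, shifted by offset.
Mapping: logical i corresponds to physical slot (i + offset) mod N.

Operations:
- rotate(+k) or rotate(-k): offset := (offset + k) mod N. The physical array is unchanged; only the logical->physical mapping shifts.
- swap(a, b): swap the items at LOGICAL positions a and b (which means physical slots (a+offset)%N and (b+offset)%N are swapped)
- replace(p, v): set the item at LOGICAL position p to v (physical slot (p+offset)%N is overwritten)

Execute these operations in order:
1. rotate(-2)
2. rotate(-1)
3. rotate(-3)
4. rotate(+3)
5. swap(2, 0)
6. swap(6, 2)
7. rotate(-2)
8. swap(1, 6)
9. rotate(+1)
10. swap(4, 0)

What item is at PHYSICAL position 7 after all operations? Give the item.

After op 1 (rotate(-2)): offset=7, physical=[A,B,C,D,E,F,G,H,I], logical=[H,I,A,B,C,D,E,F,G]
After op 2 (rotate(-1)): offset=6, physical=[A,B,C,D,E,F,G,H,I], logical=[G,H,I,A,B,C,D,E,F]
After op 3 (rotate(-3)): offset=3, physical=[A,B,C,D,E,F,G,H,I], logical=[D,E,F,G,H,I,A,B,C]
After op 4 (rotate(+3)): offset=6, physical=[A,B,C,D,E,F,G,H,I], logical=[G,H,I,A,B,C,D,E,F]
After op 5 (swap(2, 0)): offset=6, physical=[A,B,C,D,E,F,I,H,G], logical=[I,H,G,A,B,C,D,E,F]
After op 6 (swap(6, 2)): offset=6, physical=[A,B,C,G,E,F,I,H,D], logical=[I,H,D,A,B,C,G,E,F]
After op 7 (rotate(-2)): offset=4, physical=[A,B,C,G,E,F,I,H,D], logical=[E,F,I,H,D,A,B,C,G]
After op 8 (swap(1, 6)): offset=4, physical=[A,F,C,G,E,B,I,H,D], logical=[E,B,I,H,D,A,F,C,G]
After op 9 (rotate(+1)): offset=5, physical=[A,F,C,G,E,B,I,H,D], logical=[B,I,H,D,A,F,C,G,E]
After op 10 (swap(4, 0)): offset=5, physical=[B,F,C,G,E,A,I,H,D], logical=[A,I,H,D,B,F,C,G,E]

Answer: H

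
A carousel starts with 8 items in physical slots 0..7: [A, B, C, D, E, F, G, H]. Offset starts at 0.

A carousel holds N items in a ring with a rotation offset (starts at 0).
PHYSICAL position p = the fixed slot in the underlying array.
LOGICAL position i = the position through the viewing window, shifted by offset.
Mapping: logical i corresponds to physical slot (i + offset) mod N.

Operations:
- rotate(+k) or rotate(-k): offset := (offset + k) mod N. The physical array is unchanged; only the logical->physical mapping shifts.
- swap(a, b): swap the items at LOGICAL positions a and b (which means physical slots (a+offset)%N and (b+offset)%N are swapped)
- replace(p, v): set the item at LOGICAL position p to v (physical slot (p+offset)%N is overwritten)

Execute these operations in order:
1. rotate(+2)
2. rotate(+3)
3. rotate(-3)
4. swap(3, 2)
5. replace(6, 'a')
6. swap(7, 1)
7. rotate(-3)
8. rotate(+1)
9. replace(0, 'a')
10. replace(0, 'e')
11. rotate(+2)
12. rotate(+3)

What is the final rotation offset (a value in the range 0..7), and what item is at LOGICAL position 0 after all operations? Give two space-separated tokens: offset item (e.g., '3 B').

Answer: 5 E

Derivation:
After op 1 (rotate(+2)): offset=2, physical=[A,B,C,D,E,F,G,H], logical=[C,D,E,F,G,H,A,B]
After op 2 (rotate(+3)): offset=5, physical=[A,B,C,D,E,F,G,H], logical=[F,G,H,A,B,C,D,E]
After op 3 (rotate(-3)): offset=2, physical=[A,B,C,D,E,F,G,H], logical=[C,D,E,F,G,H,A,B]
After op 4 (swap(3, 2)): offset=2, physical=[A,B,C,D,F,E,G,H], logical=[C,D,F,E,G,H,A,B]
After op 5 (replace(6, 'a')): offset=2, physical=[a,B,C,D,F,E,G,H], logical=[C,D,F,E,G,H,a,B]
After op 6 (swap(7, 1)): offset=2, physical=[a,D,C,B,F,E,G,H], logical=[C,B,F,E,G,H,a,D]
After op 7 (rotate(-3)): offset=7, physical=[a,D,C,B,F,E,G,H], logical=[H,a,D,C,B,F,E,G]
After op 8 (rotate(+1)): offset=0, physical=[a,D,C,B,F,E,G,H], logical=[a,D,C,B,F,E,G,H]
After op 9 (replace(0, 'a')): offset=0, physical=[a,D,C,B,F,E,G,H], logical=[a,D,C,B,F,E,G,H]
After op 10 (replace(0, 'e')): offset=0, physical=[e,D,C,B,F,E,G,H], logical=[e,D,C,B,F,E,G,H]
After op 11 (rotate(+2)): offset=2, physical=[e,D,C,B,F,E,G,H], logical=[C,B,F,E,G,H,e,D]
After op 12 (rotate(+3)): offset=5, physical=[e,D,C,B,F,E,G,H], logical=[E,G,H,e,D,C,B,F]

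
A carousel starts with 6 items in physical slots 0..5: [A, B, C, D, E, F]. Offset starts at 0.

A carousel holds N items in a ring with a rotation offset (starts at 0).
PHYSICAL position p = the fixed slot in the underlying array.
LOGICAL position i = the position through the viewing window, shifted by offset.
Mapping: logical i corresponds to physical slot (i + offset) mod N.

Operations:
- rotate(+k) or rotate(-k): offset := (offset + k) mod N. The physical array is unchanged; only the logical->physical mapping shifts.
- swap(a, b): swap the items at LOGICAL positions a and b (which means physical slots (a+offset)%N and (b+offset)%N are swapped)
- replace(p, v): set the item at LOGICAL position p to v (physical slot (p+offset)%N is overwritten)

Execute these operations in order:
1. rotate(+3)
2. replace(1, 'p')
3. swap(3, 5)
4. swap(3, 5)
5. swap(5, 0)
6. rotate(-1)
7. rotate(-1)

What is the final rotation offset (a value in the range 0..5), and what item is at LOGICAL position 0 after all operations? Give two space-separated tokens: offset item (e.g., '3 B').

Answer: 1 B

Derivation:
After op 1 (rotate(+3)): offset=3, physical=[A,B,C,D,E,F], logical=[D,E,F,A,B,C]
After op 2 (replace(1, 'p')): offset=3, physical=[A,B,C,D,p,F], logical=[D,p,F,A,B,C]
After op 3 (swap(3, 5)): offset=3, physical=[C,B,A,D,p,F], logical=[D,p,F,C,B,A]
After op 4 (swap(3, 5)): offset=3, physical=[A,B,C,D,p,F], logical=[D,p,F,A,B,C]
After op 5 (swap(5, 0)): offset=3, physical=[A,B,D,C,p,F], logical=[C,p,F,A,B,D]
After op 6 (rotate(-1)): offset=2, physical=[A,B,D,C,p,F], logical=[D,C,p,F,A,B]
After op 7 (rotate(-1)): offset=1, physical=[A,B,D,C,p,F], logical=[B,D,C,p,F,A]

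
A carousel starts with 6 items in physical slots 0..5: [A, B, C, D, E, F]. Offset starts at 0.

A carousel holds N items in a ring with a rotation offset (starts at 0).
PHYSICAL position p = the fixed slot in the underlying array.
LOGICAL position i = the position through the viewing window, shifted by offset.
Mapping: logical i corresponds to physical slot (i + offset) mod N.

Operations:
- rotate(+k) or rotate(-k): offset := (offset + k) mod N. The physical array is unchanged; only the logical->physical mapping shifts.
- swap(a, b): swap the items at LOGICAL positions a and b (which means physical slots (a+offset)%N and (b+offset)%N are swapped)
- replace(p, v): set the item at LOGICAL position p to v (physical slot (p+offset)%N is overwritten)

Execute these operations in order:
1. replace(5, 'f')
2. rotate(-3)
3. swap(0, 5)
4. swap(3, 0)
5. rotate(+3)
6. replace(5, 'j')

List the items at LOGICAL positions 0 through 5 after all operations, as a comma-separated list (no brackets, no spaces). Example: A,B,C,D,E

After op 1 (replace(5, 'f')): offset=0, physical=[A,B,C,D,E,f], logical=[A,B,C,D,E,f]
After op 2 (rotate(-3)): offset=3, physical=[A,B,C,D,E,f], logical=[D,E,f,A,B,C]
After op 3 (swap(0, 5)): offset=3, physical=[A,B,D,C,E,f], logical=[C,E,f,A,B,D]
After op 4 (swap(3, 0)): offset=3, physical=[C,B,D,A,E,f], logical=[A,E,f,C,B,D]
After op 5 (rotate(+3)): offset=0, physical=[C,B,D,A,E,f], logical=[C,B,D,A,E,f]
After op 6 (replace(5, 'j')): offset=0, physical=[C,B,D,A,E,j], logical=[C,B,D,A,E,j]

Answer: C,B,D,A,E,j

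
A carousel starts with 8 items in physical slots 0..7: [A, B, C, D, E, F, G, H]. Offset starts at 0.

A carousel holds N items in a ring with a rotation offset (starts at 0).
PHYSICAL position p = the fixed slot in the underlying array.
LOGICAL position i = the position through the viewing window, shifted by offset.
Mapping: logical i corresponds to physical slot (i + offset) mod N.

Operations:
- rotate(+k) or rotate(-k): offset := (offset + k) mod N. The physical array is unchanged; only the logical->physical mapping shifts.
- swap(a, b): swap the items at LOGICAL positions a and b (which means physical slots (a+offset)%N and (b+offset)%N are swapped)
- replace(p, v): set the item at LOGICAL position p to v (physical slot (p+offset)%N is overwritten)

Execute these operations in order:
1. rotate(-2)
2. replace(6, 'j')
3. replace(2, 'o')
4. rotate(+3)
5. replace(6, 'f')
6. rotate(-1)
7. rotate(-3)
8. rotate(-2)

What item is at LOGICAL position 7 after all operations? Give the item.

After op 1 (rotate(-2)): offset=6, physical=[A,B,C,D,E,F,G,H], logical=[G,H,A,B,C,D,E,F]
After op 2 (replace(6, 'j')): offset=6, physical=[A,B,C,D,j,F,G,H], logical=[G,H,A,B,C,D,j,F]
After op 3 (replace(2, 'o')): offset=6, physical=[o,B,C,D,j,F,G,H], logical=[G,H,o,B,C,D,j,F]
After op 4 (rotate(+3)): offset=1, physical=[o,B,C,D,j,F,G,H], logical=[B,C,D,j,F,G,H,o]
After op 5 (replace(6, 'f')): offset=1, physical=[o,B,C,D,j,F,G,f], logical=[B,C,D,j,F,G,f,o]
After op 6 (rotate(-1)): offset=0, physical=[o,B,C,D,j,F,G,f], logical=[o,B,C,D,j,F,G,f]
After op 7 (rotate(-3)): offset=5, physical=[o,B,C,D,j,F,G,f], logical=[F,G,f,o,B,C,D,j]
After op 8 (rotate(-2)): offset=3, physical=[o,B,C,D,j,F,G,f], logical=[D,j,F,G,f,o,B,C]

Answer: C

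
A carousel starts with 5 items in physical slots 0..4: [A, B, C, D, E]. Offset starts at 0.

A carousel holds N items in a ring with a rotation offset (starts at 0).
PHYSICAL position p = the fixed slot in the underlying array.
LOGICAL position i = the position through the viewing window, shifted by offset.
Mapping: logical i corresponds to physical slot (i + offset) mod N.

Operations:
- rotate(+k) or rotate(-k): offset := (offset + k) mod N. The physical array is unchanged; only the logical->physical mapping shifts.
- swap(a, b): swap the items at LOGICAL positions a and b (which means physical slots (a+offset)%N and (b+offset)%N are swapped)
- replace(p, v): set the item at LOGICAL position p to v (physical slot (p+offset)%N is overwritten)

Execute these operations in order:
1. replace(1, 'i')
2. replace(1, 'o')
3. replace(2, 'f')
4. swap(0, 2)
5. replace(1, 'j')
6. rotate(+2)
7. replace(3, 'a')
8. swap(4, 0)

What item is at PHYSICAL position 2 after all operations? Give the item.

After op 1 (replace(1, 'i')): offset=0, physical=[A,i,C,D,E], logical=[A,i,C,D,E]
After op 2 (replace(1, 'o')): offset=0, physical=[A,o,C,D,E], logical=[A,o,C,D,E]
After op 3 (replace(2, 'f')): offset=0, physical=[A,o,f,D,E], logical=[A,o,f,D,E]
After op 4 (swap(0, 2)): offset=0, physical=[f,o,A,D,E], logical=[f,o,A,D,E]
After op 5 (replace(1, 'j')): offset=0, physical=[f,j,A,D,E], logical=[f,j,A,D,E]
After op 6 (rotate(+2)): offset=2, physical=[f,j,A,D,E], logical=[A,D,E,f,j]
After op 7 (replace(3, 'a')): offset=2, physical=[a,j,A,D,E], logical=[A,D,E,a,j]
After op 8 (swap(4, 0)): offset=2, physical=[a,A,j,D,E], logical=[j,D,E,a,A]

Answer: j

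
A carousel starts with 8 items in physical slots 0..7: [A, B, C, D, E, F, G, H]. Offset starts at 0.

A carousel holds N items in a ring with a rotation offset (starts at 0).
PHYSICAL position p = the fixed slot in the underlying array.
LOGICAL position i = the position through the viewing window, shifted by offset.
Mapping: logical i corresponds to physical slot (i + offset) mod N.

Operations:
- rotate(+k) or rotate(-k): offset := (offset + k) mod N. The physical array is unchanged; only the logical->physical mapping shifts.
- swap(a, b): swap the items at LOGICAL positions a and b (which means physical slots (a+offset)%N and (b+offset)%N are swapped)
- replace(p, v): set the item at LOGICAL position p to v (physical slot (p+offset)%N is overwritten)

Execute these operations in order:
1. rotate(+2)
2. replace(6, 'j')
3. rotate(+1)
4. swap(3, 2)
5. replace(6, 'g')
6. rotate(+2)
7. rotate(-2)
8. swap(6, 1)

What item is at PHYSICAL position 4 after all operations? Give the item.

Answer: g

Derivation:
After op 1 (rotate(+2)): offset=2, physical=[A,B,C,D,E,F,G,H], logical=[C,D,E,F,G,H,A,B]
After op 2 (replace(6, 'j')): offset=2, physical=[j,B,C,D,E,F,G,H], logical=[C,D,E,F,G,H,j,B]
After op 3 (rotate(+1)): offset=3, physical=[j,B,C,D,E,F,G,H], logical=[D,E,F,G,H,j,B,C]
After op 4 (swap(3, 2)): offset=3, physical=[j,B,C,D,E,G,F,H], logical=[D,E,G,F,H,j,B,C]
After op 5 (replace(6, 'g')): offset=3, physical=[j,g,C,D,E,G,F,H], logical=[D,E,G,F,H,j,g,C]
After op 6 (rotate(+2)): offset=5, physical=[j,g,C,D,E,G,F,H], logical=[G,F,H,j,g,C,D,E]
After op 7 (rotate(-2)): offset=3, physical=[j,g,C,D,E,G,F,H], logical=[D,E,G,F,H,j,g,C]
After op 8 (swap(6, 1)): offset=3, physical=[j,E,C,D,g,G,F,H], logical=[D,g,G,F,H,j,E,C]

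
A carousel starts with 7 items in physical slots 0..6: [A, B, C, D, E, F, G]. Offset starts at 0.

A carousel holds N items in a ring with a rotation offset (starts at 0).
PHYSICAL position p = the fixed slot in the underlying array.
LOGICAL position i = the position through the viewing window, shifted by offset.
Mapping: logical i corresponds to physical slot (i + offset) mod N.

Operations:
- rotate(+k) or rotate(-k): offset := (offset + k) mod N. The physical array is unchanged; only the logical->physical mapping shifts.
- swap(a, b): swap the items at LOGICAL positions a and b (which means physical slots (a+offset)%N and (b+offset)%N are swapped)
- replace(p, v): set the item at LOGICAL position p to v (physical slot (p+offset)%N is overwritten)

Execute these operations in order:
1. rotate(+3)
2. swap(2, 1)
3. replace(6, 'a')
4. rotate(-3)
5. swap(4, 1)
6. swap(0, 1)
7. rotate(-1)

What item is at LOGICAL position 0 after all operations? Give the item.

Answer: G

Derivation:
After op 1 (rotate(+3)): offset=3, physical=[A,B,C,D,E,F,G], logical=[D,E,F,G,A,B,C]
After op 2 (swap(2, 1)): offset=3, physical=[A,B,C,D,F,E,G], logical=[D,F,E,G,A,B,C]
After op 3 (replace(6, 'a')): offset=3, physical=[A,B,a,D,F,E,G], logical=[D,F,E,G,A,B,a]
After op 4 (rotate(-3)): offset=0, physical=[A,B,a,D,F,E,G], logical=[A,B,a,D,F,E,G]
After op 5 (swap(4, 1)): offset=0, physical=[A,F,a,D,B,E,G], logical=[A,F,a,D,B,E,G]
After op 6 (swap(0, 1)): offset=0, physical=[F,A,a,D,B,E,G], logical=[F,A,a,D,B,E,G]
After op 7 (rotate(-1)): offset=6, physical=[F,A,a,D,B,E,G], logical=[G,F,A,a,D,B,E]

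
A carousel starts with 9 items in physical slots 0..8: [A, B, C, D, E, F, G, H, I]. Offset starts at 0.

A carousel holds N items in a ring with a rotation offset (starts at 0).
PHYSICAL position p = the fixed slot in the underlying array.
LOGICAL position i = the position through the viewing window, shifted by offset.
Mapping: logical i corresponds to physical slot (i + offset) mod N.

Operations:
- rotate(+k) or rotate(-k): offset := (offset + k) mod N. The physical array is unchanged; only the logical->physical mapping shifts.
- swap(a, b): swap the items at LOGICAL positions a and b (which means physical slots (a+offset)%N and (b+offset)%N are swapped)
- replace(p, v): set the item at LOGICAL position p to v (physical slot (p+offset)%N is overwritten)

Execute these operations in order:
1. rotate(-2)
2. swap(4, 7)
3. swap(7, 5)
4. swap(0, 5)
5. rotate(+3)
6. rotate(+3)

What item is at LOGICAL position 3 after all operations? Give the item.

Answer: C

Derivation:
After op 1 (rotate(-2)): offset=7, physical=[A,B,C,D,E,F,G,H,I], logical=[H,I,A,B,C,D,E,F,G]
After op 2 (swap(4, 7)): offset=7, physical=[A,B,F,D,E,C,G,H,I], logical=[H,I,A,B,F,D,E,C,G]
After op 3 (swap(7, 5)): offset=7, physical=[A,B,F,C,E,D,G,H,I], logical=[H,I,A,B,F,C,E,D,G]
After op 4 (swap(0, 5)): offset=7, physical=[A,B,F,H,E,D,G,C,I], logical=[C,I,A,B,F,H,E,D,G]
After op 5 (rotate(+3)): offset=1, physical=[A,B,F,H,E,D,G,C,I], logical=[B,F,H,E,D,G,C,I,A]
After op 6 (rotate(+3)): offset=4, physical=[A,B,F,H,E,D,G,C,I], logical=[E,D,G,C,I,A,B,F,H]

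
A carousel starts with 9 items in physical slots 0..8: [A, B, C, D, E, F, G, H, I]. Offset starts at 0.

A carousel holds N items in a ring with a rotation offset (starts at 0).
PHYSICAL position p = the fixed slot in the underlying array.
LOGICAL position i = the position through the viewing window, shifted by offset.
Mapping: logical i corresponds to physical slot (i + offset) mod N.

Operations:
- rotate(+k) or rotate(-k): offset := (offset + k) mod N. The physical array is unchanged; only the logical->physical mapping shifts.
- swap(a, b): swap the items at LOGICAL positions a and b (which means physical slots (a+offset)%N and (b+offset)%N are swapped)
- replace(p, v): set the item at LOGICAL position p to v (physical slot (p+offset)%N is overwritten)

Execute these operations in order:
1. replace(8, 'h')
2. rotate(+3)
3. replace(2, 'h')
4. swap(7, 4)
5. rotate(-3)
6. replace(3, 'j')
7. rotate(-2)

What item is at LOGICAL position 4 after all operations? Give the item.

After op 1 (replace(8, 'h')): offset=0, physical=[A,B,C,D,E,F,G,H,h], logical=[A,B,C,D,E,F,G,H,h]
After op 2 (rotate(+3)): offset=3, physical=[A,B,C,D,E,F,G,H,h], logical=[D,E,F,G,H,h,A,B,C]
After op 3 (replace(2, 'h')): offset=3, physical=[A,B,C,D,E,h,G,H,h], logical=[D,E,h,G,H,h,A,B,C]
After op 4 (swap(7, 4)): offset=3, physical=[A,H,C,D,E,h,G,B,h], logical=[D,E,h,G,B,h,A,H,C]
After op 5 (rotate(-3)): offset=0, physical=[A,H,C,D,E,h,G,B,h], logical=[A,H,C,D,E,h,G,B,h]
After op 6 (replace(3, 'j')): offset=0, physical=[A,H,C,j,E,h,G,B,h], logical=[A,H,C,j,E,h,G,B,h]
After op 7 (rotate(-2)): offset=7, physical=[A,H,C,j,E,h,G,B,h], logical=[B,h,A,H,C,j,E,h,G]

Answer: C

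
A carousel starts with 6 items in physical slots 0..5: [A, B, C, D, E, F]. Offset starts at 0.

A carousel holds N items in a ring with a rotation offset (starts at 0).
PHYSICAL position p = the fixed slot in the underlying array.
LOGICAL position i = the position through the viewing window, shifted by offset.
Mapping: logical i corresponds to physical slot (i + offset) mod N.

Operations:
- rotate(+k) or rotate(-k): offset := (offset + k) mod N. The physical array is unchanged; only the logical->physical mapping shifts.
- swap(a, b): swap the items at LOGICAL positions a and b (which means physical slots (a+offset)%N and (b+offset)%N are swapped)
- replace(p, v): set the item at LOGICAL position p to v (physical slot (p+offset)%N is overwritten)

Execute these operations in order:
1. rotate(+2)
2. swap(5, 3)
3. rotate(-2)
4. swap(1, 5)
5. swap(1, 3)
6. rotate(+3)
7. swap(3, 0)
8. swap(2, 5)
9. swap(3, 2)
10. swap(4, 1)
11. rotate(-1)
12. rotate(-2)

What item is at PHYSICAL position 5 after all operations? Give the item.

Answer: B

Derivation:
After op 1 (rotate(+2)): offset=2, physical=[A,B,C,D,E,F], logical=[C,D,E,F,A,B]
After op 2 (swap(5, 3)): offset=2, physical=[A,F,C,D,E,B], logical=[C,D,E,B,A,F]
After op 3 (rotate(-2)): offset=0, physical=[A,F,C,D,E,B], logical=[A,F,C,D,E,B]
After op 4 (swap(1, 5)): offset=0, physical=[A,B,C,D,E,F], logical=[A,B,C,D,E,F]
After op 5 (swap(1, 3)): offset=0, physical=[A,D,C,B,E,F], logical=[A,D,C,B,E,F]
After op 6 (rotate(+3)): offset=3, physical=[A,D,C,B,E,F], logical=[B,E,F,A,D,C]
After op 7 (swap(3, 0)): offset=3, physical=[B,D,C,A,E,F], logical=[A,E,F,B,D,C]
After op 8 (swap(2, 5)): offset=3, physical=[B,D,F,A,E,C], logical=[A,E,C,B,D,F]
After op 9 (swap(3, 2)): offset=3, physical=[C,D,F,A,E,B], logical=[A,E,B,C,D,F]
After op 10 (swap(4, 1)): offset=3, physical=[C,E,F,A,D,B], logical=[A,D,B,C,E,F]
After op 11 (rotate(-1)): offset=2, physical=[C,E,F,A,D,B], logical=[F,A,D,B,C,E]
After op 12 (rotate(-2)): offset=0, physical=[C,E,F,A,D,B], logical=[C,E,F,A,D,B]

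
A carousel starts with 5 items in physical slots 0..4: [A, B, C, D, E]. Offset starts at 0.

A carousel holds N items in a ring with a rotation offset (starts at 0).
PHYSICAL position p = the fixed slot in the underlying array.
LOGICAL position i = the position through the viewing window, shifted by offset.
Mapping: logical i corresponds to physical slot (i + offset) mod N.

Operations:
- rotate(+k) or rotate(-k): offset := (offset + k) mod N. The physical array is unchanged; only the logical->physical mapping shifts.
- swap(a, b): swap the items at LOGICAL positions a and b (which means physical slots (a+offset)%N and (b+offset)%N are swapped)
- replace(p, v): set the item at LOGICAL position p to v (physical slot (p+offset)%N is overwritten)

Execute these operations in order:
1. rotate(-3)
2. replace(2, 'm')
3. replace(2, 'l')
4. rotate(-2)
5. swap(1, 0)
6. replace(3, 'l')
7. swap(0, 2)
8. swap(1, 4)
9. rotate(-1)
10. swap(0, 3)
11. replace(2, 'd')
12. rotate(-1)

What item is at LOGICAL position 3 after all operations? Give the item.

Answer: d

Derivation:
After op 1 (rotate(-3)): offset=2, physical=[A,B,C,D,E], logical=[C,D,E,A,B]
After op 2 (replace(2, 'm')): offset=2, physical=[A,B,C,D,m], logical=[C,D,m,A,B]
After op 3 (replace(2, 'l')): offset=2, physical=[A,B,C,D,l], logical=[C,D,l,A,B]
After op 4 (rotate(-2)): offset=0, physical=[A,B,C,D,l], logical=[A,B,C,D,l]
After op 5 (swap(1, 0)): offset=0, physical=[B,A,C,D,l], logical=[B,A,C,D,l]
After op 6 (replace(3, 'l')): offset=0, physical=[B,A,C,l,l], logical=[B,A,C,l,l]
After op 7 (swap(0, 2)): offset=0, physical=[C,A,B,l,l], logical=[C,A,B,l,l]
After op 8 (swap(1, 4)): offset=0, physical=[C,l,B,l,A], logical=[C,l,B,l,A]
After op 9 (rotate(-1)): offset=4, physical=[C,l,B,l,A], logical=[A,C,l,B,l]
After op 10 (swap(0, 3)): offset=4, physical=[C,l,A,l,B], logical=[B,C,l,A,l]
After op 11 (replace(2, 'd')): offset=4, physical=[C,d,A,l,B], logical=[B,C,d,A,l]
After op 12 (rotate(-1)): offset=3, physical=[C,d,A,l,B], logical=[l,B,C,d,A]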